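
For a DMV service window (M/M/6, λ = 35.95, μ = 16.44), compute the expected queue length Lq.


a = λ/μ = 2.1867; ρ = a/6 = 0.3645
P₀ = 0.111997
Lq = P₀·a^c·ρ / (c!·(1−ρ)²) = 0.111997·109.34086·0.3645/(720·0.40392)
= 0.01535

Final: 0.01535


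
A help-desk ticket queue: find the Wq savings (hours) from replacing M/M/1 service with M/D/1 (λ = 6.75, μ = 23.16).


ρ = 6.75/23.16 = 0.2915
Wq(M/M/1) = ρ/(μ−λ) = 0.2915/16.41 = 0.01776 hr
Wq(M/D/1) = ρ/(2(μ−λ)) = 0.008880 hr
Savings = 0.01776 − 0.008880 = 0.008880 hr

Final: 0.008880 hr


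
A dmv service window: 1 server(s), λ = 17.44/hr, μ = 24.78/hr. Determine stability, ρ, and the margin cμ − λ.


Total capacity cμ = 1·24.78 = 24.78/hr
ρ = λ/(cμ) = 17.44/24.78 = 0.7038
Stable ⇔ ρ < 1: YES
Spare capacity = cμ − λ = 24.78 − 17.44 = 7.34/hr

Final: ρ = 0.7038; stable; margin = 7.34/hr


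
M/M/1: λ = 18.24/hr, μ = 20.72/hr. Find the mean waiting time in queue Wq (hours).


ρ = 18.24/20.72 = 0.8803
Wq = ρ/(μ−λ) = 0.8803/(20.72 − 18.24) = 0.8803/2.48 = 0.3550 hr

Final: 0.3550 hr


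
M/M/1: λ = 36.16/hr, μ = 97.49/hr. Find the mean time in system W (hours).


W = 1/(μ−λ) = 1/(97.49 − 36.16) = 1/61.33 = 0.01631 hr

Final: 0.01631 hr


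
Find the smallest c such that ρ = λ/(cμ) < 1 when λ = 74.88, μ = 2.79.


Stability requires cμ > λ ⇔ c > λ/μ.
λ/μ = 74.88/2.79 = 26.8387
Minimum integer c = ⌊26.8387⌋ + 1 = 27
Check: 27·2.79 = 75.33 > 74.88, while 26·2.79 = 72.54 ≤ 74.88

Final: 27 servers


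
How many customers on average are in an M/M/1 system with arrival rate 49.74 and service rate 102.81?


ρ = λ/μ = 49.74/102.81 = 0.4838
L = ρ/(1−ρ) = 0.4838/(1 − 0.4838) = 0.4838/0.5162 = 0.9373

Final: 0.9373


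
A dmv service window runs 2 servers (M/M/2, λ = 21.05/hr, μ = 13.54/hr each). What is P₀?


a = λ/μ = 21.05/13.54 = 1.5547; ρ = a/c = 0.7773
Σ_{k=0}^{1} a^k/k! (terms k=0..1) = 1.00000 + 1.55465 = 2.55465
Tail: a^2/(2!(1−ρ)) = 2.41695/(2·0.2227) = 5.42710
P₀ = 1/(2.55465 + 5.42710) = 1/7.98176 = 0.125286

Final: 0.125286


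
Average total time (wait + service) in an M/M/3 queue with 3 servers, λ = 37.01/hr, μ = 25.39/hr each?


a = 1.4577; ρ = 0.4859; P₀ = 0.221038
Lq = P₀·a^c·ρ/(c!(1−ρ)²) = 0.20975
Wq = Lq/λ = 0.20975/37.01 = 0.005667 hr
W = Wq + 1/μ = 0.005667 + 0.03939 = 0.04505 hr

Final: 0.04505 hr


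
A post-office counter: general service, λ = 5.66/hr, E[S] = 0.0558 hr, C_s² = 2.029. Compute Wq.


ρ = λ·E[S] = 5.66·0.0558 = 0.3158
E[S²] = E[S]²(1+C_s²) = 0.0558²·(1+2.029) = 0.009431
Wq = λ·E[S²]/(2(1−ρ)) = 5.66·0.009431/(2·0.6842) = 0.03901 hr

Final: 0.03901 hr


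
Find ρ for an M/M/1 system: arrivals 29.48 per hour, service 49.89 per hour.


ρ = λ/μ = 29.48/49.89 = 0.5909

Final: 0.5909


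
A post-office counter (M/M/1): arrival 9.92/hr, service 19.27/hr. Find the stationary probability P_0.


ρ = 9.92/19.27 = 0.5148
P_n = (1−ρ)·ρ^n = (1 − 0.5148)·0.5148^0 = 0.4852·1.000000 = 0.485210

Final: 0.485210


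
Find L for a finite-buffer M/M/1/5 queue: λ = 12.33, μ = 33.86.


ρ = 12.33/33.86 = 0.3641
L = ρ[1 − (K+1)ρ^K + Kρ^(K+1)] / [(1−ρ)(1−ρ^(K+1))]
Numerator: 0.3641·(1 − 6·0.006403 + 5·0.002332) = 0.354402
Denominator: (0.6359)·(0.997668) = 0.634371
L = 0.354402/0.634371 = 0.5587

Final: 0.5587


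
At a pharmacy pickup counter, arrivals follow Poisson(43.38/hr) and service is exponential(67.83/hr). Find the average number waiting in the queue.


ρ = 43.38/67.83 = 0.6395
Lq = ρ²/(1−ρ) = 0.4090/0.3605 = 1.1347

Final: 1.1347


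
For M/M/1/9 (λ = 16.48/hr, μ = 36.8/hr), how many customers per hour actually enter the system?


ρ = 0.4478; P_K = (1−ρ)ρ^9/(1−ρ^10) = 0.0004001
λ_eff = λ(1 − P_K) = 16.48·(1 − 0.0004001) = 16.48·0.999600 = 16.4734 /hr

Final: 16.4734 /hr


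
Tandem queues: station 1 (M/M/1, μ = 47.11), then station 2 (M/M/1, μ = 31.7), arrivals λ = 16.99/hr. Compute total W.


Each node sees arrival rate λ = 16.99/hr (tandem ⇒ throughput preserved).
W₁ = 1/(μ₁−λ) = 1/(47.11−16.99) = 0.03320 hr
W₂ = 1/(μ₂−λ) = 1/(31.7−16.99) = 0.06798 hr
W_total = W₁ + W₂ = 0.03320 + 0.06798 = 0.10118 hr

Final: 0.10118 hr


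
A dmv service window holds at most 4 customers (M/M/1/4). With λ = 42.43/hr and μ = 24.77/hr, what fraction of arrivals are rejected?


ρ = λ/μ = 42.43/24.77 = 1.7130
P_K = (1−ρ)ρ^K/(1−ρ^(K+1)) = (-0.7130·8.609702)/(1 − 14.748068)
= -6.138366/-13.748068 = 0.446489

Final: 0.446489


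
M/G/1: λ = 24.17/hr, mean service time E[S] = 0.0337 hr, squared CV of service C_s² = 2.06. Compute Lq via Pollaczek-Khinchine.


ρ = λ·E[S] = 24.17·0.0337 = 0.8145
Lq = ρ²(1+C_s²)/(2(1−ρ)) = 0.6635·(1+2.06)/(2·0.1855)
= 0.6635·3.0600/0.3709 = 5.47304

Final: 5.47304


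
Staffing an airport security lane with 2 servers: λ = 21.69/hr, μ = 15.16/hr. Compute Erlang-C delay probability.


a = λ/μ = 1.4307; ρ = a/2 = 0.7154
P₀ = 0.165930 (from M/M/c formula)
C(c,a) = [a^c/(c!(1−ρ))]·P₀ = [2.04701/(2·0.2846)]·0.165930
= 3.59591·0.165930 = 0.596668

Final: 0.596668


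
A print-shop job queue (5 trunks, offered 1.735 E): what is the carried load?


B(5,1.735) = 0.023316 (Erlang-B)
Carried load = a(1 − B) = 1.735·(1 − 0.023316) = 1.735·0.976684 = 1.6945 E

Final: 1.6945 Erlangs


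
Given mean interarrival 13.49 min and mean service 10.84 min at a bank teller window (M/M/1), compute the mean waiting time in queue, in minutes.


λ = 60/13.49 = 4.4477 /hr
μ = 60/10.84 = 5.5351 /hr
ρ = λ/μ = 4.4477/5.5351 = 0.8036
Wq = ρ/(μ−λ) = 0.8036/(5.5351−4.4477) = 0.73903 hr
In minutes: 0.73903·60 = 44.342 min

Final: 44.342 min


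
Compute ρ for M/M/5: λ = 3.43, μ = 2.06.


ρ = λ/(cμ) = 3.43/(5·2.06) = 3.43/10.30 = 0.3330

Final: 0.3330


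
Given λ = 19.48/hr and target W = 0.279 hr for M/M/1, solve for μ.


W = 1/(μ−λ) ⇒ μ − λ = 1/W = 1/0.279 = 3.5842
μ = λ + 1/W = 19.48 + 3.5842 = 23.0642 per hr

Final: 23.0642 /hr


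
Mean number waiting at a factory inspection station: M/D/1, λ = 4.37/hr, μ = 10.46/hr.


ρ = 4.37/10.46 = 0.4178
M/D/1: Lq = ρ²/(2(1−ρ)) = 0.1745/(2·0.5822) = 0.14989

Final: 0.14989


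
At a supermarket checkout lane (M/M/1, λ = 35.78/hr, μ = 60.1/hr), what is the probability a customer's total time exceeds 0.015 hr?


W ~ Exponential(μ−λ) for M/M/1.
μ − λ = 60.1 − 35.78 = 24.3200
P(W > t) = e^{−(μ−λ)t} = e^{−0.3648} = 0.694336

Final: 0.694336


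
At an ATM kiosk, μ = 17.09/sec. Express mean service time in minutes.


Mean service time = 1/μ = 1/17.09 second = 0.05851 second
In minutes: 0.05851 × 0.0166667 = 0.0009752 min

Final: 0.0009752 min


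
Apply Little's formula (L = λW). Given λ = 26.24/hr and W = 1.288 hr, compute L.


L = λW = 26.24·1.288 = 33.7971

Final: 33.7971


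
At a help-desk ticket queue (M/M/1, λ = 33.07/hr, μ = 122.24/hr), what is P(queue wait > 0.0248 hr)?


ρ = 33.07/122.24 = 0.2705
P(Wq > t) = ρ·e^{−(μ−λ)t} = 0.2705·e^{−2.2114}
= 0.2705·0.109545 = 0.029636

Final: 0.029636


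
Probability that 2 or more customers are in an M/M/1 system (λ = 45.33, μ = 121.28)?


ρ = 45.33/121.28 = 0.3738
P(N ≥ n) = ρ^n = 0.3738^2 = 0.139699

Final: 0.139699


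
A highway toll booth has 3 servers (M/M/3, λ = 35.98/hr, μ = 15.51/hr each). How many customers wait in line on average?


a = λ/μ = 2.3198; ρ = a/3 = 0.7733
P₀ = 0.065846
Lq = P₀·a^c·ρ / (c!·(1−ρ)²) = 0.065846·12.48384·0.7733/(6·0.05141)
= 2.06069

Final: 2.06069


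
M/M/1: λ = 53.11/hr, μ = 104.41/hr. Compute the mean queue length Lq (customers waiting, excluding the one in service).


ρ = 53.11/104.41 = 0.5087
Lq = ρ²/(1−ρ) = 0.2587/0.4913 = 0.5266

Final: 0.5266


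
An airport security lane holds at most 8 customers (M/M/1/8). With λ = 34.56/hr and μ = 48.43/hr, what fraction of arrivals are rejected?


ρ = λ/μ = 34.56/48.43 = 0.7136
P_K = (1−ρ)ρ^K/(1−ρ^(K+1)) = (0.2864·0.067247)/(1 − 0.047988)
= 0.019259/0.952012 = 0.020230

Final: 0.020230


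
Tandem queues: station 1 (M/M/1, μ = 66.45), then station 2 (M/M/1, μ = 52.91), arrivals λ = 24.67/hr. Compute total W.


Each node sees arrival rate λ = 24.67/hr (tandem ⇒ throughput preserved).
W₁ = 1/(μ₁−λ) = 1/(66.45−24.67) = 0.02393 hr
W₂ = 1/(μ₂−λ) = 1/(52.91−24.67) = 0.03541 hr
W_total = W₁ + W₂ = 0.02393 + 0.03541 = 0.05935 hr

Final: 0.05935 hr


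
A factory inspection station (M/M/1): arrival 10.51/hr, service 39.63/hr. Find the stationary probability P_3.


ρ = 10.51/39.63 = 0.2652
P_n = (1−ρ)·ρ^n = (1 − 0.2652)·0.2652^3 = 0.7348·0.018652 = 0.013706

Final: 0.013706


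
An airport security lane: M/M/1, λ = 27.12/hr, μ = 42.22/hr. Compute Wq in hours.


ρ = 27.12/42.22 = 0.6423
Wq = ρ/(μ−λ) = 0.6423/(42.22 − 27.12) = 0.6423/15.10 = 0.04254 hr

Final: 0.04254 hr


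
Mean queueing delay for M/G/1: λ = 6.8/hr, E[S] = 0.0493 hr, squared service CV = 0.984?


ρ = λ·E[S] = 6.8·0.0493 = 0.3352
E[S²] = E[S]²(1+C_s²) = 0.0493²·(1+0.984) = 0.004822
Wq = λ·E[S²]/(2(1−ρ)) = 6.8·0.004822/(2·0.6648) = 0.02466 hr

Final: 0.02466 hr


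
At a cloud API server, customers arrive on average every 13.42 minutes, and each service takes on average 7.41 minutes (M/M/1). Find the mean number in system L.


λ = 60/13.42 = 4.4709 /hr
μ = 60/7.41 = 8.0972 /hr
ρ = λ/μ = 4.4709/8.0972 = 0.5522
L = ρ/(1−ρ) = 0.5522/0.4478 = 1.2329

Final: 1.2329


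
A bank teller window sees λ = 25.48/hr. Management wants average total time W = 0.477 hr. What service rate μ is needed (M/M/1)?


W = 1/(μ−λ) ⇒ μ − λ = 1/W = 1/0.477 = 2.0964
μ = λ + 1/W = 25.48 + 2.0964 = 27.5764 per hr

Final: 27.5764 /hr


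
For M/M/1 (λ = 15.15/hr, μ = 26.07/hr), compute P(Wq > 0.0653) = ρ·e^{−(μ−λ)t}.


ρ = 15.15/26.07 = 0.5811
P(Wq > t) = ρ·e^{−(μ−λ)t} = 0.5811·e^{−0.7131}
= 0.5811·0.490134 = 0.284831

Final: 0.284831


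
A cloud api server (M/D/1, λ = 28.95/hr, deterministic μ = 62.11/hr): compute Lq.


ρ = 28.95/62.11 = 0.4661
M/D/1: Lq = ρ²/(2(1−ρ)) = 0.2173/(2·0.5339) = 0.20347

Final: 0.20347


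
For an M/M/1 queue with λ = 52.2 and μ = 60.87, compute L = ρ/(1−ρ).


ρ = λ/μ = 52.2/60.87 = 0.8576
L = ρ/(1−ρ) = 0.8576/(1 − 0.8576) = 0.8576/0.1424 = 6.0208

Final: 6.0208


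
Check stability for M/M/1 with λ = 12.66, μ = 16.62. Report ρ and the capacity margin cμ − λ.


Total capacity cμ = 1·16.62 = 16.62/hr
ρ = λ/(cμ) = 12.66/16.62 = 0.7617
Stable ⇔ ρ < 1: YES
Spare capacity = cμ − λ = 16.62 − 12.66 = 3.96/hr

Final: ρ = 0.7617; stable; margin = 3.96/hr


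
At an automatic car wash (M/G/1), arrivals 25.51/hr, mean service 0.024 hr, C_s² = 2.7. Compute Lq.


ρ = λ·E[S] = 25.51·0.024 = 0.6122
Lq = ρ²(1+C_s²)/(2(1−ρ)) = 0.3748·(1+2.7)/(2·0.3878)
= 0.3748·3.7000/0.7755 = 1.78835

Final: 1.78835


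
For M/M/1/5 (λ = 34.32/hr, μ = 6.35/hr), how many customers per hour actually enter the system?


ρ = 5.4047; P_K = (1−ρ)ρ^5/(1−ρ^6) = 0.815009
λ_eff = λ(1 − P_K) = 34.32·(1 − 0.815009) = 34.32·0.184991 = 6.3489 /hr

Final: 6.3489 /hr


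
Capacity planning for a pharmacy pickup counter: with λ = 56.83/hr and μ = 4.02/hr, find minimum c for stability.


Stability requires cμ > λ ⇔ c > λ/μ.
λ/μ = 56.83/4.02 = 14.1368
Minimum integer c = ⌊14.1368⌋ + 1 = 15
Check: 15·4.02 = 60.30 > 56.83, while 14·4.02 = 56.28 ≤ 56.83

Final: 15 servers


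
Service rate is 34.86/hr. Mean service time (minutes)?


Mean service time = 1/μ = 1/34.86 hour = 0.02869 hour
In minutes: 0.02869 × 60 = 1.7212 min

Final: 1.7212 min


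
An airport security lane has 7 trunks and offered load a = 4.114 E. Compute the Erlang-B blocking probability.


B(c,a) = (a^c/c!) / Σ_{k=0}^{c} a^k/k!
a^7/7! = 3.957487
Σ terms (k=0..7): 1.00000 + 4.11400 + 8.46250 + 11.60491 + 11.93565 + 9.82065 + 6.73369 + 3.95749 = 57.628877
B = 3.957487/57.628877 = 0.068672

Final: 0.068672


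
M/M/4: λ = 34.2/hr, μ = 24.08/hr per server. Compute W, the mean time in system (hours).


a = 1.4203; ρ = 0.3551; P₀ = 0.239854
Lq = P₀·a^c·ρ/(c!(1−ρ)²) = 0.03471
Wq = Lq/λ = 0.03471/34.2 = 0.001015 hr
W = Wq + 1/μ = 0.001015 + 0.04153 = 0.04254 hr

Final: 0.04254 hr


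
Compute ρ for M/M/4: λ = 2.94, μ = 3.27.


ρ = λ/(cμ) = 2.94/(4·3.27) = 2.94/13.08 = 0.2248

Final: 0.2248


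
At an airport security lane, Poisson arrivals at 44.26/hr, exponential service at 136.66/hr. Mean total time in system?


W = 1/(μ−λ) = 1/(136.66 − 44.26) = 1/92.40 = 0.01082 hr

Final: 0.01082 hr


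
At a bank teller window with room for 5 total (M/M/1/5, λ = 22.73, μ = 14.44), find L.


ρ = 22.73/14.44 = 1.5741
L = ρ[1 − (K+1)ρ^K + Kρ^(K+1)] / [(1−ρ)(1−ρ^(K+1))]
Numerator: 1.5741·(1 − 6·9.664095 + 5·15.212250) = 30.028592
Denominator: (-0.5741)·(-14.212250) = 8.159249
L = 30.028592/8.159249 = 3.6803

Final: 3.6803


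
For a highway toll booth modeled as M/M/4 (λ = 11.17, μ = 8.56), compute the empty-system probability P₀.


a = λ/μ = 11.17/8.56 = 1.3049; ρ = a/c = 0.3262
Σ_{k=0}^{3} a^k/k! (terms k=0..3) = 1.00000 + 1.30491 + 0.85139 + 0.37033 = 3.52663
Tail: a^4/(4!(1−ρ)) = 2.89946/(24·0.6738) = 0.17931
P₀ = 1/(3.52663 + 0.17931) = 1/3.70593 = 0.269838

Final: 0.269838


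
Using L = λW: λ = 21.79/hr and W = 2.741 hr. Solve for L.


L = λW = 21.79·2.741 = 59.7264

Final: 59.7264


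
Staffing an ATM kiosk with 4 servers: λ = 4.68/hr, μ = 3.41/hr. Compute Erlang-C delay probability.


a = λ/μ = 1.3724; ρ = a/4 = 0.3431
P₀ = 0.251882 (from M/M/c formula)
C(c,a) = [a^c/(c!(1−ρ))]·P₀ = [3.54786/(24·0.6569)]·0.251882
= 0.22504·0.251882 = 0.056684

Final: 0.056684


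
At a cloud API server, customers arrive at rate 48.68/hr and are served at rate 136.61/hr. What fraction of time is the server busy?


ρ = λ/μ = 48.68/136.61 = 0.3563

Final: 0.3563


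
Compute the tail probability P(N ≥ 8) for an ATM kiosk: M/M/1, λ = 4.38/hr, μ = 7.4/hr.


ρ = 4.38/7.4 = 0.5919
P(N ≥ n) = ρ^n = 0.5919^8 = 0.015064

Final: 0.015064


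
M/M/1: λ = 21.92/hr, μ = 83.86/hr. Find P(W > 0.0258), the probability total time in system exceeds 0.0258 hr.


W ~ Exponential(μ−λ) for M/M/1.
μ − λ = 83.86 − 21.92 = 61.9400
P(W > t) = e^{−(μ−λ)t} = e^{−1.5981} = 0.202290

Final: 0.202290


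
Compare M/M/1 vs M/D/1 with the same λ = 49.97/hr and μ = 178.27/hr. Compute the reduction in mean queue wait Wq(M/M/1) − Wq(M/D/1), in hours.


ρ = 49.97/178.27 = 0.2803
Wq(M/M/1) = ρ/(μ−λ) = 0.2803/128.30 = 0.002185 hr
Wq(M/D/1) = ρ/(2(μ−λ)) = 0.001092 hr
Savings = 0.002185 − 0.001092 = 0.001092 hr

Final: 0.001092 hr


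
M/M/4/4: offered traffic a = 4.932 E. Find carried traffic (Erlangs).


B(4,4.932) = 0.392932 (Erlang-B)
Carried load = a(1 − B) = 4.932·(1 − 0.392932) = 4.932·0.607068 = 2.9941 E

Final: 2.9941 Erlangs


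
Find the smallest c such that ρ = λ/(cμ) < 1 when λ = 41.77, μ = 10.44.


Stability requires cμ > λ ⇔ c > λ/μ.
λ/μ = 41.77/10.44 = 4.0010
Minimum integer c = ⌊4.0010⌋ + 1 = 5
Check: 5·10.44 = 52.20 > 41.77, while 4·10.44 = 41.76 ≤ 41.77

Final: 5 servers


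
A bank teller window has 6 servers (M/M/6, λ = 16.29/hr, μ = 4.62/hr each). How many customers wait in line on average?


a = λ/μ = 3.5260; ρ = a/6 = 0.5877
P₀ = 0.028167
Lq = P₀·a^c·ρ / (c!·(1−ρ)²) = 0.028167·1921.65160·0.5877/(720·0.17002)
= 0.25984

Final: 0.25984


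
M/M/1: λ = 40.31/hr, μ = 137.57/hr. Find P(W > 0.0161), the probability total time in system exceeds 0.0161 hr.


W ~ Exponential(μ−λ) for M/M/1.
μ − λ = 137.57 − 40.31 = 97.2600
P(W > t) = e^{−(μ−λ)t} = e^{−1.5659} = 0.208903

Final: 0.208903


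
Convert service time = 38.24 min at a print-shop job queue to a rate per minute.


μ = 1/(service time) in consistent units.
1 minute = 1 min, so μ = 1/38.24 = 0.02615 per minute

Final: 0.02615 /min


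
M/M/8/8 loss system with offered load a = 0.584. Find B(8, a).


B(c,a) = (a^c/c!) / Σ_{k=0}^{c} a^k/k!
a^8/8! = 0.0000003356
Σ terms (k=0..8): 1.00000 + 0.58400 + 0.17053 + 0.03320 + 0.004847 + 0.0005661 + 0.00005510 + 0.000004597 + 0.0000003356 = 1.793197
B = 0.0000003356/1.793197 = 0.0000001871

Final: 0.0000001871


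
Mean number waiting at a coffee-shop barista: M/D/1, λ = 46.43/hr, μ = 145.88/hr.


ρ = 46.43/145.88 = 0.3183
M/D/1: Lq = ρ²/(2(1−ρ)) = 0.1013/(2·0.6817) = 0.07430

Final: 0.07430


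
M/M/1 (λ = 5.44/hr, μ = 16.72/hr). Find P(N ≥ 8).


ρ = 5.44/16.72 = 0.3254
P(N ≥ n) = ρ^n = 0.3254^8 = 0.0001256

Final: 0.0001256


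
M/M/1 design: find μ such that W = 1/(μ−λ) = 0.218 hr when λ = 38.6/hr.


W = 1/(μ−λ) ⇒ μ − λ = 1/W = 1/0.218 = 4.5872
μ = λ + 1/W = 38.6 + 4.5872 = 43.1872 per hr

Final: 43.1872 /hr


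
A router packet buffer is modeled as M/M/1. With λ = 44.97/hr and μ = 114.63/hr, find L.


ρ = λ/μ = 44.97/114.63 = 0.3923
L = ρ/(1−ρ) = 0.3923/(1 − 0.3923) = 0.3923/0.6077 = 0.6456

Final: 0.6456


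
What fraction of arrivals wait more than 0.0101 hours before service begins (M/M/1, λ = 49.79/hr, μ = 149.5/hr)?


ρ = 49.79/149.5 = 0.3330
P(Wq > t) = ρ·e^{−(μ−λ)t} = 0.3330·e^{−1.0071}
= 0.3330·0.365287 = 0.121657

Final: 0.121657


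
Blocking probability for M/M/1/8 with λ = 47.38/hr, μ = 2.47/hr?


ρ = λ/μ = 47.38/2.47 = 19.1822
P_K = (1−ρ)ρ^K/(1−ρ^(K+1)) = (-18.1822·18330943761.355309)/(1 − 351627577090.289307)
= -333296633328.933960/-351627577089.289307 = 0.947868

Final: 0.947868


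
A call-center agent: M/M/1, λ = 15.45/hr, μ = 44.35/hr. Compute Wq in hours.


ρ = 15.45/44.35 = 0.3484
Wq = ρ/(μ−λ) = 0.3484/(44.35 − 15.45) = 0.3484/28.90 = 0.01205 hr

Final: 0.01205 hr


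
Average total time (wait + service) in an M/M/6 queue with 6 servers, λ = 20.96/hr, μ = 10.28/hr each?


a = 2.0389; ρ = 0.3398; P₀ = 0.129954
Lq = P₀·a^c·ρ/(c!(1−ρ)²) = 0.01011
Wq = Lq/λ = 0.01011/20.96 = 0.0004824 hr
W = Wq + 1/μ = 0.0004824 + 0.09728 = 0.09776 hr

Final: 0.09776 hr


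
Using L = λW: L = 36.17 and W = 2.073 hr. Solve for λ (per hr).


λ = L/W = 36.17/2.073 = 17.4481 /hr

Final: 17.4481 /hr


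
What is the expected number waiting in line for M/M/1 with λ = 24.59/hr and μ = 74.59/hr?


ρ = 24.59/74.59 = 0.3297
Lq = ρ²/(1−ρ) = 0.1087/0.6703 = 0.1621

Final: 0.1621


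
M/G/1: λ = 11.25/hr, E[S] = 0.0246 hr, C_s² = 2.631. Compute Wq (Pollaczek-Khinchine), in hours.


ρ = λ·E[S] = 11.25·0.0246 = 0.2767
E[S²] = E[S]²(1+C_s²) = 0.0246²·(1+2.631) = 0.002197
Wq = λ·E[S²]/(2(1−ρ)) = 11.25·0.002197/(2·0.7232) = 0.01709 hr

Final: 0.01709 hr


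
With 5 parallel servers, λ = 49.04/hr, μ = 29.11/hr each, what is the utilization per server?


ρ = λ/(cμ) = 49.04/(5·29.11) = 49.04/145.55 = 0.3369

Final: 0.3369


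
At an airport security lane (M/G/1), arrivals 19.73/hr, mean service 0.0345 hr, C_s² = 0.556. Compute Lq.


ρ = λ·E[S] = 19.73·0.0345 = 0.6807
Lq = ρ²(1+C_s²)/(2(1−ρ)) = 0.4633·(1+0.556)/(2·0.3193)
= 0.4633·1.5560/0.6386 = 1.12889

Final: 1.12889


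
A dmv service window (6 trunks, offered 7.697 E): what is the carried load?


B(6,7.697) = 0.372891 (Erlang-B)
Carried load = a(1 − B) = 7.697·(1 − 0.372891) = 7.697·0.627109 = 4.8269 E

Final: 4.8269 Erlangs


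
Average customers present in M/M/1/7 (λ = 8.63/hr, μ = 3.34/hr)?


ρ = 8.63/3.34 = 2.5838
L = ρ[1 − (K+1)ρ^K + Kρ^(K+1)] / [(1−ρ)(1−ρ^(K+1))]
Numerator: 2.5838·(1 − 8·768.865373 + 7·1986.619213) = 20041.266849
Denominator: (-1.5838)·(-1985.619213) = 3144.887915
L = 20041.266849/3144.887915 = 6.3726

Final: 6.3726


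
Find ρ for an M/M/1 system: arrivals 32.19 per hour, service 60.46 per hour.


ρ = λ/μ = 32.19/60.46 = 0.5324

Final: 0.5324


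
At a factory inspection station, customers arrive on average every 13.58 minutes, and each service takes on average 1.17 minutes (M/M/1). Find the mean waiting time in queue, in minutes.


λ = 60/13.58 = 4.4183 /hr
μ = 60/1.17 = 51.2821 /hr
ρ = λ/μ = 4.4183/51.2821 = 0.08616
Wq = ρ/(μ−λ) = 0.08616/(51.2821−4.4183) = 0.001838 hr
In minutes: 0.001838·60 = 0.1103 min

Final: 0.1103 min


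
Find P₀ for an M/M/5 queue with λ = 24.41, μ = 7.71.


a = λ/μ = 24.41/7.71 = 3.1660; ρ = a/c = 0.6332
Σ_{k=0}^{4} a^k/k! (terms k=0..4) = 1.00000 + 3.16602 + 5.01184 + 5.28919 + 4.18642 = 18.65346
Tail: a^5/(5!(1−ρ)) = 318.10244/(120·0.3668) = 7.22704
P₀ = 1/(18.65346 + 7.22704) = 1/25.88050 = 0.038639

Final: 0.038639


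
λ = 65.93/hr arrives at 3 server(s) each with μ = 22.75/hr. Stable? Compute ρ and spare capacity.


Total capacity cμ = 3·22.75 = 68.25/hr
ρ = λ/(cμ) = 65.93/68.25 = 0.9660
Stable ⇔ ρ < 1: YES
Spare capacity = cμ − λ = 68.25 − 65.93 = 2.32/hr

Final: ρ = 0.9660; stable; margin = 2.32/hr


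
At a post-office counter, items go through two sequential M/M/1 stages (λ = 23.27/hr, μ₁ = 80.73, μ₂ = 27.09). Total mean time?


Each node sees arrival rate λ = 23.27/hr (tandem ⇒ throughput preserved).
W₁ = 1/(μ₁−λ) = 1/(80.73−23.27) = 0.01740 hr
W₂ = 1/(μ₂−λ) = 1/(27.09−23.27) = 0.26178 hr
W_total = W₁ + W₂ = 0.01740 + 0.26178 = 0.27918 hr

Final: 0.27918 hr


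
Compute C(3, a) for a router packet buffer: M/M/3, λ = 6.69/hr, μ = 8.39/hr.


a = λ/μ = 0.7974; ρ = a/3 = 0.2658
P₀ = 0.448356 (from M/M/c formula)
C(c,a) = [a^c/(c!(1−ρ))]·P₀ = [0.50698/(6·0.7342)]·0.448356
= 0.11509·0.448356 = 0.051600

Final: 0.051600


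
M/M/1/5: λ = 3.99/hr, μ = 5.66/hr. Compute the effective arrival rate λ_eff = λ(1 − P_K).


ρ = 0.7049; P_K = (1−ρ)ρ^5/(1−ρ^6) = 0.058553
λ_eff = λ(1 − P_K) = 3.99·(1 − 0.058553) = 3.99·0.941447 = 3.7564 /hr

Final: 3.7564 /hr


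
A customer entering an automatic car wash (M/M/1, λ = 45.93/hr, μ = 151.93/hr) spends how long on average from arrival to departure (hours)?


W = 1/(μ−λ) = 1/(151.93 − 45.93) = 1/106.00 = 0.009434 hr

Final: 0.009434 hr


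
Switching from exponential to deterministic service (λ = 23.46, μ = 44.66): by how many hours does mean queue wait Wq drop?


ρ = 23.46/44.66 = 0.5253
Wq(M/M/1) = ρ/(μ−λ) = 0.5253/21.20 = 0.02478 hr
Wq(M/D/1) = ρ/(2(μ−λ)) = 0.01239 hr
Savings = 0.02478 − 0.01239 = 0.01239 hr

Final: 0.01239 hr


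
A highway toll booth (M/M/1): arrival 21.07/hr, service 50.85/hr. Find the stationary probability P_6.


ρ = 21.07/50.85 = 0.4144
P_n = (1−ρ)·ρ^n = (1 − 0.4144)·0.4144^6 = 0.5856·0.005061 = 0.002964

Final: 0.002964


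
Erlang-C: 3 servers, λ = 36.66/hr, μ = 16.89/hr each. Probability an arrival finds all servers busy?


a = λ/μ = 2.1705; ρ = a/3 = 0.7235
P₀ = 0.085544 (from M/M/c formula)
C(c,a) = [a^c/(c!(1−ρ))]·P₀ = [10.22559/(6·0.2765)]·0.085544
= 6.16382·0.085544 = 0.527277

Final: 0.527277


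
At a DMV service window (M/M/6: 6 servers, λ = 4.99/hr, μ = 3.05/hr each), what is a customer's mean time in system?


a = 1.6361; ρ = 0.2727; P₀ = 0.194661
Lq = P₀·a^c·ρ/(c!(1−ρ)²) = 0.002673
Wq = Lq/λ = 0.002673/4.99 = 0.0005356 hr
W = Wq + 1/μ = 0.0005356 + 0.32787 = 0.32840 hr

Final: 0.32840 hr


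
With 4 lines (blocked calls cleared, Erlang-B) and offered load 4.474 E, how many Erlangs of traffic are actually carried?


B(4,4.474) = 0.354428 (Erlang-B)
Carried load = a(1 − B) = 4.474·(1 − 0.354428) = 4.474·0.645572 = 2.8883 E

Final: 2.8883 Erlangs


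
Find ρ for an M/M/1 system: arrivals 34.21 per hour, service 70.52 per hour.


ρ = λ/μ = 34.21/70.52 = 0.4851

Final: 0.4851


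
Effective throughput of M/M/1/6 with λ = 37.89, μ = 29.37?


ρ = 1.2901; P_K = (1−ρ)ρ^6/(1−ρ^7) = 0.270310
λ_eff = λ(1 − P_K) = 37.89·(1 − 0.270310) = 37.89·0.729690 = 27.6480 /hr

Final: 27.6480 /hr


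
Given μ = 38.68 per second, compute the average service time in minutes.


Mean service time = 1/μ = 1/38.68 second = 0.02585 second
In minutes: 0.02585 × 0.0166667 = 0.0004309 min

Final: 0.0004309 min


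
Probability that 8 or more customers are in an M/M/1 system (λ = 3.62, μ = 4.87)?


ρ = 3.62/4.87 = 0.7433
P(N ≥ n) = ρ^n = 0.7433^8 = 0.093204

Final: 0.093204


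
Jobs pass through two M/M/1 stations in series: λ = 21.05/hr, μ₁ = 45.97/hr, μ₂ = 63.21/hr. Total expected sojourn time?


Each node sees arrival rate λ = 21.05/hr (tandem ⇒ throughput preserved).
W₁ = 1/(μ₁−λ) = 1/(45.97−21.05) = 0.04013 hr
W₂ = 1/(μ₂−λ) = 1/(63.21−21.05) = 0.02372 hr
W_total = W₁ + W₂ = 0.04013 + 0.02372 = 0.06385 hr

Final: 0.06385 hr


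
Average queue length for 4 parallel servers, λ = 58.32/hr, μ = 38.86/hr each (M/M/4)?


a = λ/μ = 1.5008; ρ = a/4 = 0.3752
P₀ = 0.220819
Lq = P₀·a^c·ρ / (c!·(1−ρ)²) = 0.220819·5.07293·0.3752/(24·0.39038)
= 0.04486

Final: 0.04486


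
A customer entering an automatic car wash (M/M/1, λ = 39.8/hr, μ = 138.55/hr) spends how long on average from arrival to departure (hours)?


W = 1/(μ−λ) = 1/(138.55 − 39.8) = 1/98.75 = 0.01013 hr

Final: 0.01013 hr


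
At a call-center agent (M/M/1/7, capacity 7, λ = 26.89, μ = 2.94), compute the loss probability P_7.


ρ = λ/μ = 26.89/2.94 = 9.1463
P_K = (1−ρ)ρ^K/(1−ρ^(K+1)) = (-8.1463·5354319.747477)/(1 − 48971992.520288)
= -43617672.772811/-48971991.520288 = 0.890666

Final: 0.890666


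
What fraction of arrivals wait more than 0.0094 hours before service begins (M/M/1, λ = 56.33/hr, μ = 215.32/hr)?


ρ = 56.33/215.32 = 0.2616
P(Wq > t) = ρ·e^{−(μ−λ)t} = 0.2616·e^{−1.4945}
= 0.2616·0.224359 = 0.058695

Final: 0.058695


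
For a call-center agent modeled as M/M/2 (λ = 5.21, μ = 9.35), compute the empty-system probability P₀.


a = λ/μ = 5.21/9.35 = 0.5572; ρ = a/c = 0.2786
Σ_{k=0}^{1} a^k/k! (terms k=0..1) = 1.00000 + 0.55722 = 1.55722
Tail: a^2/(2!(1−ρ)) = 0.31049/(2·0.7214) = 0.21520
P₀ = 1/(1.55722 + 0.21520) = 1/1.77242 = 0.564199

Final: 0.564199


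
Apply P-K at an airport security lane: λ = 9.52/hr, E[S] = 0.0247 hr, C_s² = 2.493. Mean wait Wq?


ρ = λ·E[S] = 9.52·0.0247 = 0.2351
E[S²] = E[S]²(1+C_s²) = 0.0247²·(1+2.493) = 0.002131
Wq = λ·E[S²]/(2(1−ρ)) = 9.52·0.002131/(2·0.7649) = 0.01326 hr

Final: 0.01326 hr


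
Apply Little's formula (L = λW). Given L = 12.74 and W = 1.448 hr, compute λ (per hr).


λ = L/W = 12.74/1.448 = 8.7983 /hr

Final: 8.7983 /hr


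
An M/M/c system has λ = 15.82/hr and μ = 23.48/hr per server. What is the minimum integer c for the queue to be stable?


Stability requires cμ > λ ⇔ c > λ/μ.
λ/μ = 15.82/23.48 = 0.6738
Minimum integer c = ⌊0.6738⌋ + 1 = 1
Check: 1·23.48 = 23.48 > 15.82, while 0·23.48 = 0.00 ≤ 15.82

Final: 1 servers


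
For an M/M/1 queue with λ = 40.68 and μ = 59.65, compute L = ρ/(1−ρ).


ρ = λ/μ = 40.68/59.65 = 0.6820
L = ρ/(1−ρ) = 0.6820/(1 − 0.6820) = 0.6820/0.3180 = 2.1444

Final: 2.1444


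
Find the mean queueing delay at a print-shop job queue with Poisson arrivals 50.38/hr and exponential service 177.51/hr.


ρ = 50.38/177.51 = 0.2838
Wq = ρ/(μ−λ) = 0.2838/(177.51 − 50.38) = 0.2838/127.13 = 0.002232 hr

Final: 0.002232 hr


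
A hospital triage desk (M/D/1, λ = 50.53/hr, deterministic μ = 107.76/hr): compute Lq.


ρ = 50.53/107.76 = 0.4689
M/D/1: Lq = ρ²/(2(1−ρ)) = 0.2199/(2·0.5311) = 0.20701

Final: 0.20701


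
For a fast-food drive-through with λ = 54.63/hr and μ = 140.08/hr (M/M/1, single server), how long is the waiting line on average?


ρ = 54.63/140.08 = 0.3900
Lq = ρ²/(1−ρ) = 0.1521/0.6100 = 0.2493

Final: 0.2493


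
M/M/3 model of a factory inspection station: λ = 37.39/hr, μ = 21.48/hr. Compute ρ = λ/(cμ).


ρ = λ/(cμ) = 37.39/(3·21.48) = 37.39/64.44 = 0.5802

Final: 0.5802


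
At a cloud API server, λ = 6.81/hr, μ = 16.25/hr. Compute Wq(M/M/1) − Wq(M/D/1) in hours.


ρ = 6.81/16.25 = 0.4191
Wq(M/M/1) = ρ/(μ−λ) = 0.4191/9.44 = 0.04439 hr
Wq(M/D/1) = ρ/(2(μ−λ)) = 0.02220 hr
Savings = 0.04439 − 0.02220 = 0.02220 hr

Final: 0.02220 hr


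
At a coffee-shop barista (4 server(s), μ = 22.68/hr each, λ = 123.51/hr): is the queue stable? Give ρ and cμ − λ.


Total capacity cμ = 4·22.68 = 90.72/hr
ρ = λ/(cμ) = 123.51/90.72 = 1.3614
Stable ⇔ ρ < 1: NO
Spare capacity = cμ − λ = 90.72 − 123.51 = -32.79/hr

Final: ρ = 1.3614; unstable; margin = -32.79/hr


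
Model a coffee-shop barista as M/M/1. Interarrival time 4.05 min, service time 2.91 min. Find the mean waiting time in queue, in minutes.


λ = 60/4.05 = 14.8148 /hr
μ = 60/2.91 = 20.6186 /hr
ρ = λ/μ = 14.8148/20.6186 = 0.7185
Wq = ρ/(μ−λ) = 0.7185/(20.6186−14.8148) = 0.12380 hr
In minutes: 0.12380·60 = 7.428 min

Final: 7.428 min


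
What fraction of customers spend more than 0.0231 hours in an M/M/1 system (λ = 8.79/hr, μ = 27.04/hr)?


W ~ Exponential(μ−λ) for M/M/1.
μ − λ = 27.04 − 8.79 = 18.2500
P(W > t) = e^{−(μ−λ)t} = e^{−0.4216} = 0.656013

Final: 0.656013


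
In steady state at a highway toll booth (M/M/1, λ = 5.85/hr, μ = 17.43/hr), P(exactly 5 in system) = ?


ρ = 5.85/17.43 = 0.3356
P_n = (1−ρ)·ρ^n = (1 − 0.3356)·0.3356^5 = 0.6644·0.004259 = 0.002829

Final: 0.002829


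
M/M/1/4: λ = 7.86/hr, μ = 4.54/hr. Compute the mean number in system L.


ρ = 7.86/4.54 = 1.7313
L = ρ[1 − (K+1)ρ^K + Kρ^(K+1)] / [(1−ρ)(1−ρ^(K+1))]
Numerator: 1.7313·(1 − 5·8.983939 + 4·15.553691) = 31.673846
Denominator: (-0.7313)·(-14.553691) = 10.642787
L = 31.673846/10.642787 = 2.9761

Final: 2.9761


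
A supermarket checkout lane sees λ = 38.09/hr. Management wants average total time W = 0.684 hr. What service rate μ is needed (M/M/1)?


W = 1/(μ−λ) ⇒ μ − λ = 1/W = 1/0.684 = 1.4620
μ = λ + 1/W = 38.09 + 1.4620 = 39.5520 per hr

Final: 39.5520 /hr


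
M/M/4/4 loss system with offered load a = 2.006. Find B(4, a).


B(c,a) = (a^c/c!) / Σ_{k=0}^{c} a^k/k!
a^4/4! = 0.674703
Σ terms (k=0..4): 1.00000 + 2.00600 + 2.01202 + 1.34537 + 0.67470 = 7.038090
B = 0.674703/7.038090 = 0.095864

Final: 0.095864


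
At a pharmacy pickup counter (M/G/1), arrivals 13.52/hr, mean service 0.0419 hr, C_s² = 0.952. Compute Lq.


ρ = λ·E[S] = 13.52·0.0419 = 0.5665
Lq = ρ²(1+C_s²)/(2(1−ρ)) = 0.3209·(1+0.952)/(2·0.4335)
= 0.3209·1.9520/0.8670 = 0.72249

Final: 0.72249


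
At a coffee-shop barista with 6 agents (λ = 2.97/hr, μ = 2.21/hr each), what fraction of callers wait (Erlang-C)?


a = λ/μ = 1.3439; ρ = a/6 = 0.2240
P₀ = 0.260796 (from M/M/c formula)
C(c,a) = [a^c/(c!(1−ρ))]·P₀ = [5.89095/(720·0.7760)]·0.260796
= 0.01054·0.260796 = 0.002750

Final: 0.002750


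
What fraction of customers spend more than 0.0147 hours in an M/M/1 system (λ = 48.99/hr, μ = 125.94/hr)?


W ~ Exponential(μ−λ) for M/M/1.
μ − λ = 125.94 − 48.99 = 76.9500
P(W > t) = e^{−(μ−λ)t} = e^{−1.1312} = 0.322657

Final: 0.322657


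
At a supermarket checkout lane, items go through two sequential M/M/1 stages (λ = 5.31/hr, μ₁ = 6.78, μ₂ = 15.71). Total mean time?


Each node sees arrival rate λ = 5.31/hr (tandem ⇒ throughput preserved).
W₁ = 1/(μ₁−λ) = 1/(6.78−5.31) = 0.68027 hr
W₂ = 1/(μ₂−λ) = 1/(15.71−5.31) = 0.09615 hr
W_total = W₁ + W₂ = 0.68027 + 0.09615 = 0.77643 hr

Final: 0.77643 hr


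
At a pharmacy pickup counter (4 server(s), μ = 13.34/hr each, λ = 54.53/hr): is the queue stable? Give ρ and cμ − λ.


Total capacity cμ = 4·13.34 = 53.36/hr
ρ = λ/(cμ) = 54.53/53.36 = 1.0219
Stable ⇔ ρ < 1: NO
Spare capacity = cμ − λ = 53.36 − 54.53 = -1.17/hr

Final: ρ = 1.0219; unstable; margin = -1.17/hr


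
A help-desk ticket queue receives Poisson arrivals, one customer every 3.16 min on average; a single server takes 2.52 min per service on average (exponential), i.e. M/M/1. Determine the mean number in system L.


λ = 60/3.16 = 18.9873 /hr
μ = 60/2.52 = 23.8095 /hr
ρ = λ/μ = 18.9873/23.8095 = 0.7975
L = ρ/(1−ρ) = 0.7975/0.2025 = 3.9375

Final: 3.9375


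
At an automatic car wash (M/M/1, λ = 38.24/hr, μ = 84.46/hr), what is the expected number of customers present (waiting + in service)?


ρ = λ/μ = 38.24/84.46 = 0.4528
L = ρ/(1−ρ) = 0.4528/(1 − 0.4528) = 0.4528/0.5472 = 0.8273

Final: 0.8273


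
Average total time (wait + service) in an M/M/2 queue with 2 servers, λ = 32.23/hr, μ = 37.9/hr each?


a = 0.8504; ρ = 0.4252; P₀ = 0.403314
Lq = P₀·a^c·ρ/(c!(1−ρ)²) = 0.18768
Wq = Lq/λ = 0.18768/32.23 = 0.005823 hr
W = Wq + 1/μ = 0.005823 + 0.02639 = 0.03221 hr

Final: 0.03221 hr


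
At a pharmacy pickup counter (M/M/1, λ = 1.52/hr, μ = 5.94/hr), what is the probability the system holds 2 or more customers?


ρ = 1.52/5.94 = 0.2559
P(N ≥ n) = ρ^n = 0.2559^2 = 0.065481

Final: 0.065481


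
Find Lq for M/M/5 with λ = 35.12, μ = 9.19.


a = λ/μ = 3.8215; ρ = a/5 = 0.7643
P₀ = 0.016912
Lq = P₀·a^c·ρ / (c!·(1−ρ)²) = 0.016912·815.07013·0.7643/(120·0.05555)
= 1.58046

Final: 1.58046


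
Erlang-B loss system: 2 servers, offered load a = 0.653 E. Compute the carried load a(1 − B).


B(2,0.653) = 0.114245 (Erlang-B)
Carried load = a(1 − B) = 0.653·(1 − 0.114245) = 0.653·0.885755 = 0.5784 E

Final: 0.5784 Erlangs


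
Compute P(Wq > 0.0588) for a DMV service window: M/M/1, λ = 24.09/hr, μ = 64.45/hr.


ρ = 24.09/64.45 = 0.3738
P(Wq > t) = ρ·e^{−(μ−λ)t} = 0.3738·e^{−2.3732}
= 0.3738·0.093185 = 0.034831

Final: 0.034831


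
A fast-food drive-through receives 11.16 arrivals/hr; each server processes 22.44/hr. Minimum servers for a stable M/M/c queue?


Stability requires cμ > λ ⇔ c > λ/μ.
λ/μ = 11.16/22.44 = 0.4973
Minimum integer c = ⌊0.4973⌋ + 1 = 1
Check: 1·22.44 = 22.44 > 11.16, while 0·22.44 = 0.00 ≤ 11.16

Final: 1 servers


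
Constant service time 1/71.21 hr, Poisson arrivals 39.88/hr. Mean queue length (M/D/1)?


ρ = 39.88/71.21 = 0.5600
M/D/1: Lq = ρ²/(2(1−ρ)) = 0.3136/(2·0.4400) = 0.35643

Final: 0.35643


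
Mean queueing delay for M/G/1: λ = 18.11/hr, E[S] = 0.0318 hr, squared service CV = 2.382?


ρ = λ·E[S] = 18.11·0.0318 = 0.5759
E[S²] = E[S]²(1+C_s²) = 0.0318²·(1+2.382) = 0.003420
Wq = λ·E[S²]/(2(1−ρ)) = 18.11·0.003420/(2·0.4241) = 0.07302 hr

Final: 0.07302 hr


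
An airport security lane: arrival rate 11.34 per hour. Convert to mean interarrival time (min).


Mean interarrival time = 1/λ = 1/11.34 hour = 0.08818 hour
In minutes: 0.08818 × 60 = 5.2910 min

Final: 5.2910 min


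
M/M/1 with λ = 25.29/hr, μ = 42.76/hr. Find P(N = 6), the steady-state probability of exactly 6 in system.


ρ = 25.29/42.76 = 0.5914
P_n = (1−ρ)·ρ^n = (1 − 0.5914)·0.5914^6 = 0.4086·0.042802 = 0.017487

Final: 0.017487


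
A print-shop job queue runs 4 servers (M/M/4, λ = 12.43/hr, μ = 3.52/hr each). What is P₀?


a = λ/μ = 12.43/3.52 = 3.5312; ρ = a/c = 0.8828
Σ_{k=0}^{3} a^k/k! (terms k=0..3) = 1.00000 + 3.53125 + 6.23486 + 7.33895 = 18.10507
Tail: a^4/(4!(1−ρ)) = 155.49408/(24·0.1172) = 55.28678
P₀ = 1/(18.10507 + 55.28678) = 1/73.39185 = 0.013625

Final: 0.013625


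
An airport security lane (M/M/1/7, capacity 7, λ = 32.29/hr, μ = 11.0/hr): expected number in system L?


ρ = 32.29/11.0 = 2.9355
L = ρ[1 − (K+1)ρ^K + Kρ^(K+1)] / [(1−ρ)(1−ρ^(K+1))]
Numerator: 2.9355·(1 − 8·1878.138083 + 7·5513.188973) = 69183.433090
Denominator: (-1.9355)·(-5512.188973) = 10668.591204
L = 69183.433090/10668.591204 = 6.4848

Final: 6.4848


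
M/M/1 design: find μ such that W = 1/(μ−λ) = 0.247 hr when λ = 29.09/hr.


W = 1/(μ−λ) ⇒ μ − λ = 1/W = 1/0.247 = 4.0486
μ = λ + 1/W = 29.09 + 4.0486 = 33.1386 per hr

Final: 33.1386 /hr


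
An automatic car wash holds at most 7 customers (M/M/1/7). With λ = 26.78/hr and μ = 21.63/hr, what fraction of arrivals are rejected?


ρ = λ/μ = 26.78/21.63 = 1.2381
P_K = (1−ρ)ρ^K/(1−ρ^(K+1)) = (-0.2381·4.459420)/(1 − 5.521187)
= -1.061767/-4.521187 = 0.234842

Final: 0.234842


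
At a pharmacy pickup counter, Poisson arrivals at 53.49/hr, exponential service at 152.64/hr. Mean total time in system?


W = 1/(μ−λ) = 1/(152.64 − 53.49) = 1/99.15 = 0.01009 hr

Final: 0.01009 hr


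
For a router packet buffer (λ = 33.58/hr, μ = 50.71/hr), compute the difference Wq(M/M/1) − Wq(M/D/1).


ρ = 33.58/50.71 = 0.6622
Wq(M/M/1) = ρ/(μ−λ) = 0.6622/17.13 = 0.03866 hr
Wq(M/D/1) = ρ/(2(μ−λ)) = 0.01933 hr
Savings = 0.03866 − 0.01933 = 0.01933 hr

Final: 0.01933 hr


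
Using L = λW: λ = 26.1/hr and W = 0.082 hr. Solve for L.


L = λW = 26.1·0.082 = 2.1402

Final: 2.1402


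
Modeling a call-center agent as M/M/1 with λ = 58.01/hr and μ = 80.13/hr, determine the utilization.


ρ = λ/μ = 58.01/80.13 = 0.7239

Final: 0.7239


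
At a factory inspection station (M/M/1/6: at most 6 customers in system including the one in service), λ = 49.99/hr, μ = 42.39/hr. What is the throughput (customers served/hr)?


ρ = 1.1793; P_K = (1−ρ)ρ^6/(1−ρ^7) = 0.222025
λ_eff = λ(1 − P_K) = 49.99·(1 − 0.222025) = 49.99·0.777975 = 38.8910 /hr

Final: 38.8910 /hr


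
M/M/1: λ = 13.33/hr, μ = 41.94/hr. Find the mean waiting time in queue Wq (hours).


ρ = 13.33/41.94 = 0.3178
Wq = ρ/(μ−λ) = 0.3178/(41.94 − 13.33) = 0.3178/28.61 = 0.01111 hr

Final: 0.01111 hr


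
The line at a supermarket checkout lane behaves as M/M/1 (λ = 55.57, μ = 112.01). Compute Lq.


ρ = 55.57/112.01 = 0.4961
Lq = ρ²/(1−ρ) = 0.2461/0.5039 = 0.4885

Final: 0.4885


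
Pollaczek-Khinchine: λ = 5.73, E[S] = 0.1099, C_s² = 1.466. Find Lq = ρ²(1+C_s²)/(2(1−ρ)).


ρ = λ·E[S] = 5.73·0.1099 = 0.6297
Lq = ρ²(1+C_s²)/(2(1−ρ)) = 0.3966·(1+1.466)/(2·0.3703)
= 0.3966·2.4660/0.7405 = 1.32052

Final: 1.32052


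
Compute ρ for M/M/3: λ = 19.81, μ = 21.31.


ρ = λ/(cμ) = 19.81/(3·21.31) = 19.81/63.93 = 0.3099

Final: 0.3099


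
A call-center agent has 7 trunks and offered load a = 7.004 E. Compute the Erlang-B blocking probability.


B(c,a) = (a^c/c!) / Σ_{k=0}^{c} a^k/k!
a^7/7! = 164.056116
Σ terms (k=0..7): 1.00000 + 7.00400 + 24.52801 + 57.26472 + 100.27053 + 140.45896 + 163.96242 + 164.05612 = 658.544757
B = 164.056116/658.544757 = 0.249119

Final: 0.249119


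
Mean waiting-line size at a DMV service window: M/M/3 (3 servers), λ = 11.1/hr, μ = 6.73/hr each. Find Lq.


a = λ/μ = 1.6493; ρ = a/3 = 0.5498
P₀ = 0.176355
Lq = P₀·a^c·ρ / (c!·(1−ρ)²) = 0.176355·4.48667·0.5498/(6·0.20270)
= 0.35768

Final: 0.35768


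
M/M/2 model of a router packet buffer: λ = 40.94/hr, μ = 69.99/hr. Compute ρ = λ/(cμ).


ρ = λ/(cμ) = 40.94/(2·69.99) = 40.94/139.98 = 0.2925

Final: 0.2925


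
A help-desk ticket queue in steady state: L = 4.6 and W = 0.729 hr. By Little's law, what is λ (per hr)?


λ = L/W = 4.6/0.729 = 6.3100 /hr

Final: 6.3100 /hr
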